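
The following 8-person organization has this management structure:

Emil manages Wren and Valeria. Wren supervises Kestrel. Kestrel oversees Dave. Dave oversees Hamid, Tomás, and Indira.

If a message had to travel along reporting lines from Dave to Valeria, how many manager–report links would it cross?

4

Dave is 3 levels below Emil, and Valeria is 1 level below Emil (their lowest common manager). The shortest path runs up from Dave to Emil and back down to Valeria: 3 + 1 = 4 links.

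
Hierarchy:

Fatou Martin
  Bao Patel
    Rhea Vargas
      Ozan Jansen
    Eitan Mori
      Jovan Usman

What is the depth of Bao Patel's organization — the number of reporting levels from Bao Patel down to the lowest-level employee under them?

The longest chain under Bao Patel runs Bao Patel → Eitan Mori → Jovan Usman, which is 2 levels below Bao Patel.

2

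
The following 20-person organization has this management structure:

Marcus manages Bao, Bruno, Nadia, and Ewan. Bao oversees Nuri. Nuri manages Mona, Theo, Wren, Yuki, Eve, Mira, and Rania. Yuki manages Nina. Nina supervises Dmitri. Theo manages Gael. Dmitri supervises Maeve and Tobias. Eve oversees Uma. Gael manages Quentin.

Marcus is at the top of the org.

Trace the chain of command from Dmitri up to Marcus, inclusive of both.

Dmitri -> Nina -> Yuki -> Nuri -> Bao -> Marcus

Dmitri reports to Nina. Nina reports to Yuki. Yuki reports to Nuri. Nuri reports to Bao. Bao reports to Marcus. Marcus is at the top.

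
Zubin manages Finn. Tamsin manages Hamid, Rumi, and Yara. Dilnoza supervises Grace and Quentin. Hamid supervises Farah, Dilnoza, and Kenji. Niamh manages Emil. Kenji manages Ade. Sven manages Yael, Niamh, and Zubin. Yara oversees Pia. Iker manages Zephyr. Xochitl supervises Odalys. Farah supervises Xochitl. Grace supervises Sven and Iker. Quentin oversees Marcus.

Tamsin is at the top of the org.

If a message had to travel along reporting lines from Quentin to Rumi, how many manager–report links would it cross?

4

Quentin is 3 levels below Tamsin, and Rumi is 1 level below Tamsin (their lowest common manager). The shortest path runs up from Quentin to Tamsin and back down to Rumi: 3 + 1 = 4 links.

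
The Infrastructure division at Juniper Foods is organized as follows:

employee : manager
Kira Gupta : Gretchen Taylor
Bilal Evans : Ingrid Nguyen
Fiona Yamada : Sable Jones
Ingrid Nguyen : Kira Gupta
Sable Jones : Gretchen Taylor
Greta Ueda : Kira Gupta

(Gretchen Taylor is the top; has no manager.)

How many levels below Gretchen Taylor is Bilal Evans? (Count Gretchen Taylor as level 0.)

3

Chain from Bilal Evans up to Gretchen Taylor: Bilal Evans → Ingrid Nguyen → Kira Gupta → Gretchen Taylor. That is 3 steps up, so Bilal Evans is 3 levels below Gretchen Taylor.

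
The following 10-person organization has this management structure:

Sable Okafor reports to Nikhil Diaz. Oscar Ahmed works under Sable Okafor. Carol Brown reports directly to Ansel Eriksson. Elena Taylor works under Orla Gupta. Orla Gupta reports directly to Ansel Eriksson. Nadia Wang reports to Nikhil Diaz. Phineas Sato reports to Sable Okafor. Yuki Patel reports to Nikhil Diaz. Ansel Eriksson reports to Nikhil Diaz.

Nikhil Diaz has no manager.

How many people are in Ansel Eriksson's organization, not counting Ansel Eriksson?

Ansel Eriksson directly manages Orla Gupta, Carol Brown. Under Orla Gupta: Elena Taylor (1). Carol Brown has no reports. So Ansel Eriksson's organization is 2 direct reports plus everyone under them: 2 + 1 = 3.

3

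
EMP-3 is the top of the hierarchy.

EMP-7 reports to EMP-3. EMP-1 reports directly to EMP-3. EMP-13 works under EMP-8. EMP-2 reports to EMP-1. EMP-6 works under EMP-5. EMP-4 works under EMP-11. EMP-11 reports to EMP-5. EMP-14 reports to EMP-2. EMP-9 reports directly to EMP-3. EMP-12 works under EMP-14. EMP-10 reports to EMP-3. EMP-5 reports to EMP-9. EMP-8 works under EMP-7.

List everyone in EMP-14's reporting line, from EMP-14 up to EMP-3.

EMP-14 reports to EMP-2. EMP-2 reports to EMP-1. EMP-1 reports to EMP-3. EMP-3 is at the top.

EMP-14 -> EMP-2 -> EMP-1 -> EMP-3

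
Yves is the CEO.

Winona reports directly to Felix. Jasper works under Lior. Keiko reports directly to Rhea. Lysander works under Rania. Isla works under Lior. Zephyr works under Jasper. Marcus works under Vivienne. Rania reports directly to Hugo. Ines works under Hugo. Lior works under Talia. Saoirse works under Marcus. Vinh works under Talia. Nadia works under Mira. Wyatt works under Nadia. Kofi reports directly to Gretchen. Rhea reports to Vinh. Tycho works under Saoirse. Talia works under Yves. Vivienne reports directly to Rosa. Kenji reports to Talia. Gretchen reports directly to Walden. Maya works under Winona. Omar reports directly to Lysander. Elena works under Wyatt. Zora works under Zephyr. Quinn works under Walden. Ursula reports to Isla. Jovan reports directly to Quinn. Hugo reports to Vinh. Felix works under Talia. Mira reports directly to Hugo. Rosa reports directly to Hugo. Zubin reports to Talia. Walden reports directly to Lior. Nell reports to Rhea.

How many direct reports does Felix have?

Felix directly manages Winona. That is 1 direct report.

1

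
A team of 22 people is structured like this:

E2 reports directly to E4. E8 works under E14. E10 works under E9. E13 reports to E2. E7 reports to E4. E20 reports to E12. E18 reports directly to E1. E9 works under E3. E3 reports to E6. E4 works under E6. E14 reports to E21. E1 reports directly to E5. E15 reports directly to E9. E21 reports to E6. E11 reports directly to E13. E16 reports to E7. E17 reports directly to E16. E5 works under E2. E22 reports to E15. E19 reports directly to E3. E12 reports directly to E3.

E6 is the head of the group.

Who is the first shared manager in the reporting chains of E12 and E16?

E12's chain of managers is E3, E6. E16's chain of managers is E7, E4, E6. The first manager that appears in both chains is E6.

E6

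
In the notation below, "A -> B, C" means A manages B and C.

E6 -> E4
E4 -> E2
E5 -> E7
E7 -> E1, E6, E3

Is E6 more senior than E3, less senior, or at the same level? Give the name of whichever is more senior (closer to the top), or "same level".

Both E6 and E3 are 2 levels below E5.

same level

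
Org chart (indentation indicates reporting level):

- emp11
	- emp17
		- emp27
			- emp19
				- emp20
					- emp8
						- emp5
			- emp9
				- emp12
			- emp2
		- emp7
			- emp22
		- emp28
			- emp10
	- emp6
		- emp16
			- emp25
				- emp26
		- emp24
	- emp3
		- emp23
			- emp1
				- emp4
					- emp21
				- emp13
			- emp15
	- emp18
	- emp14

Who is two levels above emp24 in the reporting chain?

emp24 reports to emp6, and emp6 reports to emp11. So emp24's skip-level manager is emp11.

emp11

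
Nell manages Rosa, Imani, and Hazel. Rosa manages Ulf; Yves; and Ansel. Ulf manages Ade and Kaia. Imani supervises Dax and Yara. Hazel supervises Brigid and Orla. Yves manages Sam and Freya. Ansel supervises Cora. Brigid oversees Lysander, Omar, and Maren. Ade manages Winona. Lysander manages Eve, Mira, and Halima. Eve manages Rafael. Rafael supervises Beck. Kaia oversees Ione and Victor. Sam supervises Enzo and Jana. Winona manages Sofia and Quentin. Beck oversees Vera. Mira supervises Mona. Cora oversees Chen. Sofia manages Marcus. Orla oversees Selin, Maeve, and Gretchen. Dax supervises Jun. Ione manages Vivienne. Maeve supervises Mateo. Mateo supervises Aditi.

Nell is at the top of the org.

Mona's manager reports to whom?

Mona reports to Mira, and Mira reports to Lysander. So Mona's skip-level manager is Lysander.

Lysander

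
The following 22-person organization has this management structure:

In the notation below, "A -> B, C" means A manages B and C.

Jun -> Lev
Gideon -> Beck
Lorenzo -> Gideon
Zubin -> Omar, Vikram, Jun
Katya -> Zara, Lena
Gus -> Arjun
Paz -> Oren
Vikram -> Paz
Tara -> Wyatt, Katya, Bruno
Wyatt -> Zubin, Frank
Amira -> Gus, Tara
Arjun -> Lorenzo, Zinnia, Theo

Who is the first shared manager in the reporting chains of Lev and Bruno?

Lev's chain of managers is Jun, Zubin, Wyatt, Tara, Amira. Bruno's chain of managers is Tara, Amira. The first manager that appears in both chains is Tara.

Tara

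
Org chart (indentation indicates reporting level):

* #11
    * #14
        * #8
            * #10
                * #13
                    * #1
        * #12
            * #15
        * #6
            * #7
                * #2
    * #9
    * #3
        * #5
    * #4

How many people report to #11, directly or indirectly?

14

#11 directly manages #14, #9, #3, #4. Under #14: #6, #7, #2, #12, #15, #8, #10, #13, #1 (9). #9 has no reports. Under #3: #5 (1). #4 has no reports. So #11's organization is 4 direct reports plus everyone under them: 10 + 1 + 2 + 1 = 14.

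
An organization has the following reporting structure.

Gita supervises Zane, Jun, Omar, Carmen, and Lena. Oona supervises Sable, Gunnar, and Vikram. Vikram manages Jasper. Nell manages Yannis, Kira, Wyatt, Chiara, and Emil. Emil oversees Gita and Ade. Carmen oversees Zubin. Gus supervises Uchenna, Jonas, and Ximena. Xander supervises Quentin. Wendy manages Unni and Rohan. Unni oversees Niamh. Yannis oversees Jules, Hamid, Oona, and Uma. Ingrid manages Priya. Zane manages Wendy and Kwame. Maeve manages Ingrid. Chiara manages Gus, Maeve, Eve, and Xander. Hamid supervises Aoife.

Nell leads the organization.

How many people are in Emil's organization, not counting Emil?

Emil directly manages Gita, Ade. Under Gita: Lena, Carmen, Zubin, Omar, Jun, Zane, Kwame, Wendy, Rohan, Unni, Niamh (11). Ade has no reports. So Emil's organization is 2 direct reports plus everyone under them: 12 + 1 = 13.

13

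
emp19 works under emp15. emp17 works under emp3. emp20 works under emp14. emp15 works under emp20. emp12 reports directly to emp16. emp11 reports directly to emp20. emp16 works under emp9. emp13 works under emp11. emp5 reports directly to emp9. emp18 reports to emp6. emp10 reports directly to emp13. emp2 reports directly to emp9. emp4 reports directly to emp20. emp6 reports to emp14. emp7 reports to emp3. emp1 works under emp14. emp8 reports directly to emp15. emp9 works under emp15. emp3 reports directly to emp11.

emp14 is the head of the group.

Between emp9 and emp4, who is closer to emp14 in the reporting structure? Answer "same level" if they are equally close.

emp9 is 3 levels below emp14; emp4 is 2. emp4 is higher.

emp4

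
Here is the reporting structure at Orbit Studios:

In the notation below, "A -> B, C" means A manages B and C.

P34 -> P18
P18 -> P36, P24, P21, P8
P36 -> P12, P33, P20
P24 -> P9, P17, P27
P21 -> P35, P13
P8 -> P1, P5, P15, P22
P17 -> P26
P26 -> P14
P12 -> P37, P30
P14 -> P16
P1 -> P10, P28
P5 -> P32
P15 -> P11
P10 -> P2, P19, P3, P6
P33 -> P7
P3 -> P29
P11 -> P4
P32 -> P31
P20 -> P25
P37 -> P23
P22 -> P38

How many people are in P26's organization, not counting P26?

2

P26 directly manages P14. Under P14: P16 (1). That's 2 in total.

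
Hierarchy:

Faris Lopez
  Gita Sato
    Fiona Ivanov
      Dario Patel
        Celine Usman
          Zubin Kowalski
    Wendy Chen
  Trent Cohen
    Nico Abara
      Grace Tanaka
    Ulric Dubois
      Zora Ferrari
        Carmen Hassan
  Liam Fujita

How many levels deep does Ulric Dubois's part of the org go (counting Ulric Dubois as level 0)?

The longest chain under Ulric Dubois runs Ulric Dubois → Zora Ferrari → Carmen Hassan, which is 2 levels below Ulric Dubois.

2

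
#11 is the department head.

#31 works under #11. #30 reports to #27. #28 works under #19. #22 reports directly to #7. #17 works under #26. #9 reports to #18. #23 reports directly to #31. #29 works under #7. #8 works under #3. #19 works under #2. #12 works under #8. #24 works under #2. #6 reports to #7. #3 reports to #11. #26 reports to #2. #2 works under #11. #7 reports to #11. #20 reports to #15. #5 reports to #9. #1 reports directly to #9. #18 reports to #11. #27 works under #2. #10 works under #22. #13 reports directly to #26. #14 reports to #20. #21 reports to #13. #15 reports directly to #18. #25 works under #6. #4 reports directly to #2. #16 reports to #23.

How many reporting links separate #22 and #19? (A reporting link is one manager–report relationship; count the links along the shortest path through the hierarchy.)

#22 is 2 levels below #11, and #19 is 2 levels below #11 (their lowest common manager). The shortest path runs up from #22 to #11 and back down to #19: 2 + 2 = 4 links.

4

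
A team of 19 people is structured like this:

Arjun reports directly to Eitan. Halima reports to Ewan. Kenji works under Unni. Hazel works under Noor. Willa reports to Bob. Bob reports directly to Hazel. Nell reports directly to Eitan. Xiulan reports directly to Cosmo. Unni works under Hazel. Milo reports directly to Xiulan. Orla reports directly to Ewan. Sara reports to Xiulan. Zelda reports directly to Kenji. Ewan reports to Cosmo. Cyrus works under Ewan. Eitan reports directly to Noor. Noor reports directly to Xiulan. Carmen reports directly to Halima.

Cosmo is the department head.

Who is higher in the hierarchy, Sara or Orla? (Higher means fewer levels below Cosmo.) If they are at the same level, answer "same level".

Both Sara and Orla are 2 levels below Cosmo.

same level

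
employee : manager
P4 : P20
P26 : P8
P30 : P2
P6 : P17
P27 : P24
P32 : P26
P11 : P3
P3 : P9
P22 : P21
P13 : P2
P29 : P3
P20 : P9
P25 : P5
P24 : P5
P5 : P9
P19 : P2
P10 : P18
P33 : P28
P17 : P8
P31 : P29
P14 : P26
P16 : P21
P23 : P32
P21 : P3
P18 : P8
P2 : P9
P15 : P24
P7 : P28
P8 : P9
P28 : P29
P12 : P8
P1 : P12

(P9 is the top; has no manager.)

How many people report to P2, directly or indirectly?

3

P2 directly manages P19, P30, P13. P19 has no reports. P30 has no reports. P13 has no reports. So P2's organization is 3 direct reports plus everyone under them: 1 + 1 + 1 = 3.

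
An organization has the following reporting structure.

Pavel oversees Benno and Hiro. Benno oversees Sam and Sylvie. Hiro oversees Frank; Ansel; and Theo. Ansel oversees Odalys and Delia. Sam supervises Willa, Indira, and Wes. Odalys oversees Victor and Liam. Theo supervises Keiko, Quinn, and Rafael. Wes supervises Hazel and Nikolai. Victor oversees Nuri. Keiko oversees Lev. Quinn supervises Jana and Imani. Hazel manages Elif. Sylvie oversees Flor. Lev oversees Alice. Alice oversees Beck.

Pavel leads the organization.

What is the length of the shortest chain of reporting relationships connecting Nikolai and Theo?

6

Nikolai is 4 levels below Pavel, and Theo is 2 levels below Pavel (their lowest common manager). The shortest path runs up from Nikolai to Pavel and back down to Theo: 4 + 2 = 6 links.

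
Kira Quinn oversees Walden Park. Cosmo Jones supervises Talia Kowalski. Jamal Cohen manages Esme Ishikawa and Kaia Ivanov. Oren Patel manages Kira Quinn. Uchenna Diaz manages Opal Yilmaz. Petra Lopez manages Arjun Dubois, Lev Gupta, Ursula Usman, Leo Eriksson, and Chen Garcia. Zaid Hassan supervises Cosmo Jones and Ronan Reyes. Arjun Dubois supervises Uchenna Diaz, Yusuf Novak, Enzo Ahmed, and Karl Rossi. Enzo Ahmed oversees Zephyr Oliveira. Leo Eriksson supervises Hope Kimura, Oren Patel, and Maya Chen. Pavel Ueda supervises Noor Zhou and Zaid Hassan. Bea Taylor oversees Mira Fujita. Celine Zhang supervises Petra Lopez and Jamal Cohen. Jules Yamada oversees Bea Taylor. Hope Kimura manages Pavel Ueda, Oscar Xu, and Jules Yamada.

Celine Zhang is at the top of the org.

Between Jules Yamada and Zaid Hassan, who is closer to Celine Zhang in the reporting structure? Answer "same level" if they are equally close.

Jules Yamada

Jules Yamada is 4 levels below Celine Zhang; Zaid Hassan is 5. Jules Yamada is higher.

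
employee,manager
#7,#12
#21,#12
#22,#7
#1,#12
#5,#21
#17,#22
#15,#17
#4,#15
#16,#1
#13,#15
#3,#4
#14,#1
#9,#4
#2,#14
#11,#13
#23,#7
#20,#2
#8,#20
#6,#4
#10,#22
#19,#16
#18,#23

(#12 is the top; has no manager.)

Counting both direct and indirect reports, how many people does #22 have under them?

#22 directly manages #17, #10. Under #17: #15, #13, #11, #4, #6, #9, #3 (7). #10 has no reports. So #22's organization is 2 direct reports plus everyone under them: 8 + 1 = 9.

9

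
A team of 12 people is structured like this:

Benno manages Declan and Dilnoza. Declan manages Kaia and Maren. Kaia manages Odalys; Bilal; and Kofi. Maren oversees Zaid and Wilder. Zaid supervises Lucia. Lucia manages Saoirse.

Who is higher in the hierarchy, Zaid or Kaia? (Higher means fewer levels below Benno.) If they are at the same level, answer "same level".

Zaid is 3 levels below Benno; Kaia is 2. Kaia is higher.

Kaia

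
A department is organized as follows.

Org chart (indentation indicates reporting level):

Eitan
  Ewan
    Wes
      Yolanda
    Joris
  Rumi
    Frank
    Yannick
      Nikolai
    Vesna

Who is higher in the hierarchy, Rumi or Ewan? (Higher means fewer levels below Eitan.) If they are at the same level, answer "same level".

Both Rumi and Ewan are 1 level below Eitan.

same level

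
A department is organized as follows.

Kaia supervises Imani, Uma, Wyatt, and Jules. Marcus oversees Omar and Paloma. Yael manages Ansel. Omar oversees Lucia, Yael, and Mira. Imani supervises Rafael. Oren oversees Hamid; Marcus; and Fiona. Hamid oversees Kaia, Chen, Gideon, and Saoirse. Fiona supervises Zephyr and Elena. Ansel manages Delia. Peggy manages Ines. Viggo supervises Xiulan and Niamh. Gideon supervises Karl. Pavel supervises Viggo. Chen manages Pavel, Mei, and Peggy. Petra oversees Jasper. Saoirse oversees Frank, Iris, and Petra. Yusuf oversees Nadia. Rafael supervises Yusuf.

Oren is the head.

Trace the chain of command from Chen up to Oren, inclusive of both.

Chen -> Hamid -> Oren

Chen reports to Hamid. Hamid reports to Oren. Oren is at the top.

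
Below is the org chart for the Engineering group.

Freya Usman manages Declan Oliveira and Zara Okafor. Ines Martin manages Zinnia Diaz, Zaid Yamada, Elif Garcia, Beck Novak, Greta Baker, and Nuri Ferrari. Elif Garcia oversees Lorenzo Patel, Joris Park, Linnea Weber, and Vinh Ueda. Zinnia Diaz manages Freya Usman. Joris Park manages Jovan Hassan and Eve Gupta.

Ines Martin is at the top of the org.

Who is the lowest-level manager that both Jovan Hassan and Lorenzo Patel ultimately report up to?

Jovan Hassan's chain of managers is Joris Park, Elif Garcia, Ines Martin. Lorenzo Patel's chain of managers is Elif Garcia, Ines Martin. The first manager that appears in both chains is Elif Garcia.

Elif Garcia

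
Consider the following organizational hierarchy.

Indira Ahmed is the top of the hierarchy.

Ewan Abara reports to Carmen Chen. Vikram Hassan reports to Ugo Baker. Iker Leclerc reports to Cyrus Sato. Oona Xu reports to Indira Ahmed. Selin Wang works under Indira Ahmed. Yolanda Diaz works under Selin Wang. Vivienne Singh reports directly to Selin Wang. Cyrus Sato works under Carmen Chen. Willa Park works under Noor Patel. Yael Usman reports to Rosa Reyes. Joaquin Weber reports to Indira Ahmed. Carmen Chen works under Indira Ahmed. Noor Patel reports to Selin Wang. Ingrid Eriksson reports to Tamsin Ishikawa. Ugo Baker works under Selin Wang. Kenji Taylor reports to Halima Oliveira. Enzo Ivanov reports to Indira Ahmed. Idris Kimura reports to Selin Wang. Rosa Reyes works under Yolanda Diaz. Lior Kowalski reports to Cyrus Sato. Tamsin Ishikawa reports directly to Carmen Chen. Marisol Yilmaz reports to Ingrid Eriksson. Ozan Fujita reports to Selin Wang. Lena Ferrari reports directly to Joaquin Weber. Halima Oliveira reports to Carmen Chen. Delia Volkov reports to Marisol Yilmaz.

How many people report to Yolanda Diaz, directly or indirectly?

2

Yolanda Diaz directly manages Rosa Reyes. Under Rosa Reyes: Yael Usman (1). That's 2 in total.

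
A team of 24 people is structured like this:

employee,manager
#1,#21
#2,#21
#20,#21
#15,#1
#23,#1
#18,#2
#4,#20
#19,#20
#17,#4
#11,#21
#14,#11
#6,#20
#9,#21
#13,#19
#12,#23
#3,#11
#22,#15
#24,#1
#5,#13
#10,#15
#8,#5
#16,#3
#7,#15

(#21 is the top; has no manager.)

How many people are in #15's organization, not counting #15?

#15 directly manages #22, #10, #7. #22 has no reports. #10 has no reports. #7 has no reports. So #15's organization is 3 direct reports plus everyone under them: 1 + 1 + 1 = 3.

3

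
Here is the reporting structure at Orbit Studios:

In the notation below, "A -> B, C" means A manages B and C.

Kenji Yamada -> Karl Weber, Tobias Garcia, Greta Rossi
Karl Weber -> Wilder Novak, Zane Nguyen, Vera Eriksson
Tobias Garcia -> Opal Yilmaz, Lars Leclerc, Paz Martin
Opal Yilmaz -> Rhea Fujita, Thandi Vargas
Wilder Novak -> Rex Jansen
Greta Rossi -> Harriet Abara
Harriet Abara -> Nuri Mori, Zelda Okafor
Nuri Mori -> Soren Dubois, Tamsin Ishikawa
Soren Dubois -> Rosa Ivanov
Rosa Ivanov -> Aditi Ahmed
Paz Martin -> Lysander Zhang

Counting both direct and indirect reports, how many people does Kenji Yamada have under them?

20

Kenji Yamada directly manages Karl Weber, Tobias Garcia, Greta Rossi. Under Karl Weber: Vera Eriksson, Zane Nguyen, Wilder Novak, Rex Jansen (4). Under Tobias Garcia: Paz Martin, Lysander Zhang, Lars Leclerc, Opal Yilmaz, Thandi Vargas, Rhea Fujita (6). Under Greta Rossi: Harriet Abara, Zelda Okafor, Nuri Mori, Tamsin Ishikawa, Soren Dubois, Rosa Ivanov, Aditi Ahmed (7). So Kenji Yamada's organization is 3 direct reports plus everyone under them: 5 + 7 + 8 = 20.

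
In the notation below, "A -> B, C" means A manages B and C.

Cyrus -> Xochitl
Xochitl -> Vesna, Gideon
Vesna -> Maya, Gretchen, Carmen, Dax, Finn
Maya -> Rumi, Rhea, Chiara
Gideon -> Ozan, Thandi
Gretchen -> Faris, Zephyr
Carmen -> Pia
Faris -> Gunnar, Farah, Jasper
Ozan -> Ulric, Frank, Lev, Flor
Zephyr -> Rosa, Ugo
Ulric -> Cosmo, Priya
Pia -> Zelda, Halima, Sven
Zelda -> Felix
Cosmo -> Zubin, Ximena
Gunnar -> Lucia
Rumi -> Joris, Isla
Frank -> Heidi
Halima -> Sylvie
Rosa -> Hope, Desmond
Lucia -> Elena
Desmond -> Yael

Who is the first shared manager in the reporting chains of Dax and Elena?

Dax's chain of managers is Vesna, Xochitl, Cyrus. Elena's chain of managers is Lucia, Gunnar, Faris, Gretchen, Vesna, Xochitl, Cyrus. The first manager that appears in both chains is Vesna.

Vesna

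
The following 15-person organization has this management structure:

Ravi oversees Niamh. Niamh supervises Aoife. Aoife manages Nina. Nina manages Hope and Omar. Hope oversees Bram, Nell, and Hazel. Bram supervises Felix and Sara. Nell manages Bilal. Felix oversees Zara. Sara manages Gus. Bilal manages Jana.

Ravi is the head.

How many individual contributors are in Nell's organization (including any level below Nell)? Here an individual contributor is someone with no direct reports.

The only person in Nell's organization with no one reporting to them is Jana. That is 1.

1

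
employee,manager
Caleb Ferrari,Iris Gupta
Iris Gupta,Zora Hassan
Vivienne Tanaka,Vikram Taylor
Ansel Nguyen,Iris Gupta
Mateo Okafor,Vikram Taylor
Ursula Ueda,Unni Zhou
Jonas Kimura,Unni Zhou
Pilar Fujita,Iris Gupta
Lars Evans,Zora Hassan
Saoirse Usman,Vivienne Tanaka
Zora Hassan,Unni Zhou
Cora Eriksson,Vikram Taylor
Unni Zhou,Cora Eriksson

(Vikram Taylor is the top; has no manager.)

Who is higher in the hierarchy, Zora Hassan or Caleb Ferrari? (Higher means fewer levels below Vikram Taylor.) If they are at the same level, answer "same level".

Zora Hassan

Zora Hassan is 3 levels below Vikram Taylor; Caleb Ferrari is 5. Zora Hassan is higher.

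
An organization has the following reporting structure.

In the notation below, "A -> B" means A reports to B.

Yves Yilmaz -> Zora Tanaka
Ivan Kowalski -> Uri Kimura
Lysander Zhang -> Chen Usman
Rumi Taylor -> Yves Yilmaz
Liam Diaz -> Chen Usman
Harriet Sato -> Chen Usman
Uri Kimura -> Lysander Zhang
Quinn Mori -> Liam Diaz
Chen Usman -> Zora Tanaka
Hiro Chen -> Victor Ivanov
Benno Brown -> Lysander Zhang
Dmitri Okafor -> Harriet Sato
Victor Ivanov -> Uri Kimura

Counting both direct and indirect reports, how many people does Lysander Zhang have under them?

5

Lysander Zhang directly manages Uri Kimura, Benno Brown. Under Uri Kimura: Ivan Kowalski, Victor Ivanov, Hiro Chen (3). Benno Brown has no reports. So Lysander Zhang's organization is 2 direct reports plus everyone under them: 4 + 1 = 5.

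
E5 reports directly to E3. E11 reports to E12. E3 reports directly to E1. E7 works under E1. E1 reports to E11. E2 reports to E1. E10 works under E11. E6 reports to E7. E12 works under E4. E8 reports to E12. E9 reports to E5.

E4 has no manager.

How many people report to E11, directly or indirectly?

8

E11 directly manages E1, E10. Under E1: E7, E6, E2, E3, E5, E9 (6). E10 has no reports. So E11's organization is 2 direct reports plus everyone under them: 7 + 1 = 8.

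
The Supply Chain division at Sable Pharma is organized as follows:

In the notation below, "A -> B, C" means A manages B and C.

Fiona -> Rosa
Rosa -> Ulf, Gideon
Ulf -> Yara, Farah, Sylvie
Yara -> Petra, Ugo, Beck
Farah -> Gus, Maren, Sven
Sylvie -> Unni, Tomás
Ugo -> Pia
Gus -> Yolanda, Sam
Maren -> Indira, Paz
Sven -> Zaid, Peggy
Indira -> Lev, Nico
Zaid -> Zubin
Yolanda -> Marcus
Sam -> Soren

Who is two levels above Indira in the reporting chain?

Indira reports to Maren, and Maren reports to Farah. So Indira's skip-level manager is Farah.

Farah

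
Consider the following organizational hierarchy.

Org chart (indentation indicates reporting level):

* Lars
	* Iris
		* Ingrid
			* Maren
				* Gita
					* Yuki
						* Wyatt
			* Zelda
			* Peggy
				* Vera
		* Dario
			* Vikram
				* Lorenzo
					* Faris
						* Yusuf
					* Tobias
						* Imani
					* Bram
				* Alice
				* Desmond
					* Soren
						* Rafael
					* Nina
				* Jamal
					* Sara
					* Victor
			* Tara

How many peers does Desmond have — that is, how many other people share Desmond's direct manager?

3

Desmond reports to Vikram. Vikram's other direct reports are Lorenzo, Alice, Jamal — 3 peers.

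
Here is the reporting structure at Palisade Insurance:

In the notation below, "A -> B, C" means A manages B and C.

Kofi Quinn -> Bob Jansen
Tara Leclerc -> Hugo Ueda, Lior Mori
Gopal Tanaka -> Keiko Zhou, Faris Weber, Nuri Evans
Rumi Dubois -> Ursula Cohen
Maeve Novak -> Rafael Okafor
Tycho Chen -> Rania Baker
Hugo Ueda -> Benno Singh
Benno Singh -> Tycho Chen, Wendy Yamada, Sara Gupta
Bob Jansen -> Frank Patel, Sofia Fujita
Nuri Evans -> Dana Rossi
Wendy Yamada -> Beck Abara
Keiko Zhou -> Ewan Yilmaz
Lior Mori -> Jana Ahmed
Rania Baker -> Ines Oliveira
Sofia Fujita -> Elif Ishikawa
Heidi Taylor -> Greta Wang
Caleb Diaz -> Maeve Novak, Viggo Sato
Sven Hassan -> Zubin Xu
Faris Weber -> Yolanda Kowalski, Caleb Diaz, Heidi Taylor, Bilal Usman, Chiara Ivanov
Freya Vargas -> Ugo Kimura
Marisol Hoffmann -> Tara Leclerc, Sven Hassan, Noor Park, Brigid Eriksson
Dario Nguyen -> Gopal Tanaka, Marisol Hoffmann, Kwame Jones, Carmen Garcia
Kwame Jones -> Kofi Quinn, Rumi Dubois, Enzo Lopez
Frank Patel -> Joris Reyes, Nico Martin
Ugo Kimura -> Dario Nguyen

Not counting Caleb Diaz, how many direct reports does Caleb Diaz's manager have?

Caleb Diaz reports to Faris Weber. Faris Weber's other direct reports are Yolanda Kowalski, Heidi Taylor, Bilal Usman, Chiara Ivanov — 4 peers.

4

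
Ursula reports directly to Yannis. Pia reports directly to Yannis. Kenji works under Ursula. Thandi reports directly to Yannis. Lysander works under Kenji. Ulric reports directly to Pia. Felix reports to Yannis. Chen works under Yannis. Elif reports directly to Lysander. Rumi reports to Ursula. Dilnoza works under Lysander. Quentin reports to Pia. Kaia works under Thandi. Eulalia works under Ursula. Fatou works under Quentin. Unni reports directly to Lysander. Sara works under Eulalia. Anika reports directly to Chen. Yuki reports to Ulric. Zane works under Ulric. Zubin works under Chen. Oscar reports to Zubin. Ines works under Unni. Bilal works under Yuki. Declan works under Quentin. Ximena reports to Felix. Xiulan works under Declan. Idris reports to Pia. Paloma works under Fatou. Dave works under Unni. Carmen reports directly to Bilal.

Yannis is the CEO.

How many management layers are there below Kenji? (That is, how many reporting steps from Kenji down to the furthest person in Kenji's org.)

The longest chain under Kenji runs Kenji → Lysander → Unni → Dave, which is 3 levels below Kenji.

3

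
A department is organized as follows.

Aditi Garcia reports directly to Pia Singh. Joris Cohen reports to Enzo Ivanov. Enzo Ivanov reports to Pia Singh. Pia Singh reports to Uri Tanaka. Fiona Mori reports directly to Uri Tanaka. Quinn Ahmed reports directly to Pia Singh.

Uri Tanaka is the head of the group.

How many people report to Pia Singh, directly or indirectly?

4

Pia Singh directly manages Aditi Garcia, Enzo Ivanov, Quinn Ahmed. Aditi Garcia has no reports. Under Enzo Ivanov: Joris Cohen (1). Quinn Ahmed has no reports. So Pia Singh's organization is 3 direct reports plus everyone under them: 1 + 2 + 1 = 4.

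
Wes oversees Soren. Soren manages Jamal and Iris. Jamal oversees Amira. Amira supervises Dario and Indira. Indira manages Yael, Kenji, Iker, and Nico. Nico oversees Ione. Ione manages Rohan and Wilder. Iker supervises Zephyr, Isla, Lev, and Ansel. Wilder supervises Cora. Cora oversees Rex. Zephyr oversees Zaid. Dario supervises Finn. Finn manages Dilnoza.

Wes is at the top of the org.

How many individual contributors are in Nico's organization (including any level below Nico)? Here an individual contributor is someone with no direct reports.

2

The people in Nico's organization with no one reporting to them are Rex, Rohan. That is 2.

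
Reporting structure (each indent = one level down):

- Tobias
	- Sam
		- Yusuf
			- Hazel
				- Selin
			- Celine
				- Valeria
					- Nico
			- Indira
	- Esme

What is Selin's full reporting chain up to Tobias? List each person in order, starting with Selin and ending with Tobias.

Selin reports to Hazel. Hazel reports to Yusuf. Yusuf reports to Sam. Sam reports to Tobias. Tobias is at the top.

Selin -> Hazel -> Yusuf -> Sam -> Tobias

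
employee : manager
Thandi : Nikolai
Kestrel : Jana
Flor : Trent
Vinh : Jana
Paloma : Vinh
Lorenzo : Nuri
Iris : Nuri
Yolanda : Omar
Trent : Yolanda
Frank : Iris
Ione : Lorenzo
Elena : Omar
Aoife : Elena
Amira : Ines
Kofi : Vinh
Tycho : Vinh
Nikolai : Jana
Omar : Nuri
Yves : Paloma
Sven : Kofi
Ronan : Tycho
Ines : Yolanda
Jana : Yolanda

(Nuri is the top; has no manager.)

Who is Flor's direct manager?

Trent

Flor reports directly to Trent.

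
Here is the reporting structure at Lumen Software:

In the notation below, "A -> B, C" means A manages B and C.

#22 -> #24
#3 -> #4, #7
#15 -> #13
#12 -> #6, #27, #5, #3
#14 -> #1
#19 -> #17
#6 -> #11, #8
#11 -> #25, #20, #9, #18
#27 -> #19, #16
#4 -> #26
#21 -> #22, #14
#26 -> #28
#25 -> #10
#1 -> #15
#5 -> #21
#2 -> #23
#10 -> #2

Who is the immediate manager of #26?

#4

#26 reports directly to #4.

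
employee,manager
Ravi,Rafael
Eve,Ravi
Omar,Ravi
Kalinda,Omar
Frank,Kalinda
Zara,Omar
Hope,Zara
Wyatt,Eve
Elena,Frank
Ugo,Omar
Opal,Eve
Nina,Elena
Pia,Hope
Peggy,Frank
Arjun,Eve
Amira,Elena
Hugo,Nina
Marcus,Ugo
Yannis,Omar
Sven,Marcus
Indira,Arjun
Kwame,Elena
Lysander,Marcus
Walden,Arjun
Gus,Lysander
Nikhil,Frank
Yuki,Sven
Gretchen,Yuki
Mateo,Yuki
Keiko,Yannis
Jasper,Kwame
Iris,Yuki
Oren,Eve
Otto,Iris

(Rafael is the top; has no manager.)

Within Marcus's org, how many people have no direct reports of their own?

The people in Marcus's organization with no one reporting to them are Gus, Otto, Mateo, Gretchen. That is 4.

4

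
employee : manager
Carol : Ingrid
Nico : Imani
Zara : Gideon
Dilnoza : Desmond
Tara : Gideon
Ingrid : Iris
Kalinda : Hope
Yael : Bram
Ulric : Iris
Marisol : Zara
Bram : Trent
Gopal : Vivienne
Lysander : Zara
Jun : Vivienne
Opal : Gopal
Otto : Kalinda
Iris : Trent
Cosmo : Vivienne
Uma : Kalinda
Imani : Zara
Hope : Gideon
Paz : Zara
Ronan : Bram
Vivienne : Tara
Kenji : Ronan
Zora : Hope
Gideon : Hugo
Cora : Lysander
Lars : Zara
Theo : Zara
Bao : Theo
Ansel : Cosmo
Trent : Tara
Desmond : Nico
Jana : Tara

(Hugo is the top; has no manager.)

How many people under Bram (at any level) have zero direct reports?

2

The people in Bram's organization with no one reporting to them are Yael, Kenji. That is 2.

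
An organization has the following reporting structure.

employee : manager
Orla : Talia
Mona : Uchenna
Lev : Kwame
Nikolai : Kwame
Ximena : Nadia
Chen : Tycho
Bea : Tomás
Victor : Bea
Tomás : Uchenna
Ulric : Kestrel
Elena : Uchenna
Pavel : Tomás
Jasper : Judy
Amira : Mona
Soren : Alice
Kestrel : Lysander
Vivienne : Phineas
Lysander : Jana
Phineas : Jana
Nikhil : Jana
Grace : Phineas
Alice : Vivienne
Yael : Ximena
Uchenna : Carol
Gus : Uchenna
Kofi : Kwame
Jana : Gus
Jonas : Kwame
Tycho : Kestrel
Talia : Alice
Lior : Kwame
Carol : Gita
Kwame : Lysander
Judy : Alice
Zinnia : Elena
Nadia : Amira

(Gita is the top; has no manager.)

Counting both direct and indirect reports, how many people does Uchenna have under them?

34

Uchenna directly manages Gus, Mona, Tomás, Elena. Under Gus: Jana, Nikhil, Lysander, Kwame, Nikolai, Kofi, Jonas, Lior, Lev, Kestrel, Tycho, Chen, Ulric, Phineas, Grace, Vivienne, Alice, Judy, Jasper, Soren, Talia, Orla (22). Under Mona: Amira, Nadia, Ximena, Yael (4). Under Tomás: Pavel, Bea, Victor (3). Under Elena: Zinnia (1). So Uchenna's organization is 4 direct reports plus everyone under them: 23 + 5 + 4 + 2 = 34.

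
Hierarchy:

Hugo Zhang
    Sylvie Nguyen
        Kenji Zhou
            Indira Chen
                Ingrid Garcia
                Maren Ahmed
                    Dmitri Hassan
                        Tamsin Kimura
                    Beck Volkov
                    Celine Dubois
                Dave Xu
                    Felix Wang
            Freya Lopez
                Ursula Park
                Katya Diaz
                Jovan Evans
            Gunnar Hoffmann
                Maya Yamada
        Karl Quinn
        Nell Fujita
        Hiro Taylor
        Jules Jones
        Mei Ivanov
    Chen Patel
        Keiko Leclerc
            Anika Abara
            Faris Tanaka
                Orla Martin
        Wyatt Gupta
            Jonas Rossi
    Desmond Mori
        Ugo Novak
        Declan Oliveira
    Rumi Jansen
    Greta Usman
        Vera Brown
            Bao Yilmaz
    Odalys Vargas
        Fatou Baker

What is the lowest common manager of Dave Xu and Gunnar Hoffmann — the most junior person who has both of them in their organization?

Kenji Zhou

Dave Xu's chain of managers is Indira Chen, Kenji Zhou, Sylvie Nguyen, Hugo Zhang. Gunnar Hoffmann's chain of managers is Kenji Zhou, Sylvie Nguyen, Hugo Zhang. The first manager that appears in both chains is Kenji Zhou.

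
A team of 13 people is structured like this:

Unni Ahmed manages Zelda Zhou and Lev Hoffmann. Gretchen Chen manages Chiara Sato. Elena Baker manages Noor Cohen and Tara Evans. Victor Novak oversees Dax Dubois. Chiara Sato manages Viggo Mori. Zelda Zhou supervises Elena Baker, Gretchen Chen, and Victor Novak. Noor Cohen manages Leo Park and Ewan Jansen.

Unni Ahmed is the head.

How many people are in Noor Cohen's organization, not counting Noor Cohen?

Noor Cohen directly manages Leo Park, Ewan Jansen. Leo Park has no reports. Ewan Jansen has no reports. So Noor Cohen's organization is 2 direct reports plus everyone under them: 1 + 1 = 2.

2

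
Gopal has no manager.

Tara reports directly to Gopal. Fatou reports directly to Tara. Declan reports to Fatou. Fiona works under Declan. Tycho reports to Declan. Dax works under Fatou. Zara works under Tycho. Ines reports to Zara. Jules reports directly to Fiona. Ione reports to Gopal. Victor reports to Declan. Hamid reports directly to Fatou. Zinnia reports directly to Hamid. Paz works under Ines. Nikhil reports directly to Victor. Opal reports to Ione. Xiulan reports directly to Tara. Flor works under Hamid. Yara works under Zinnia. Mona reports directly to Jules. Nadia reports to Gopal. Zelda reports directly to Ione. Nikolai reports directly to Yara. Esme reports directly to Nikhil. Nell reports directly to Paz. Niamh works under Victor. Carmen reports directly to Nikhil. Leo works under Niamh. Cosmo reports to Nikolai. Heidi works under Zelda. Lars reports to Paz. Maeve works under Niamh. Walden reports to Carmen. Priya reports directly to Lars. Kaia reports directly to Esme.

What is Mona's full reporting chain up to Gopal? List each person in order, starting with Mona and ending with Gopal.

Mona reports to Jules. Jules reports to Fiona. Fiona reports to Declan. Declan reports to Fatou. Fatou reports to Tara. Tara reports to Gopal. Gopal is at the top.

Mona -> Jules -> Fiona -> Declan -> Fatou -> Tara -> Gopal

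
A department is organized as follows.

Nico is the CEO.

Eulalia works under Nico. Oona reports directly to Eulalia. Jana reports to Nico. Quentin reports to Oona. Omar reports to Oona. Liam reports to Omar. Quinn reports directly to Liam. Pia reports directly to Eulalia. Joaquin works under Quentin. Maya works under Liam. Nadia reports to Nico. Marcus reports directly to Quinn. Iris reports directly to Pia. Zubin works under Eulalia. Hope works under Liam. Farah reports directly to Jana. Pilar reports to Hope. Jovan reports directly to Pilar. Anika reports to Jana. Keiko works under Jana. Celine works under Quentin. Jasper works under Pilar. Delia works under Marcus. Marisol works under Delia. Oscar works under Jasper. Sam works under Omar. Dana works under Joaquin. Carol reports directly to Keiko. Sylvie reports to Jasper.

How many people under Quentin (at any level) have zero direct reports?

The people in Quentin's organization with no one reporting to them are Celine, Dana. That is 2.

2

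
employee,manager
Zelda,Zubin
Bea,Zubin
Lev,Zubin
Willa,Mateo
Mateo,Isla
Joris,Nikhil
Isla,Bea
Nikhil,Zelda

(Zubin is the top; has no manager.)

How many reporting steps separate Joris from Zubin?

3

Chain from Joris up to Zubin: Joris → Nikhil → Zelda → Zubin. That is 3 steps up, so Joris is 3 levels below Zubin.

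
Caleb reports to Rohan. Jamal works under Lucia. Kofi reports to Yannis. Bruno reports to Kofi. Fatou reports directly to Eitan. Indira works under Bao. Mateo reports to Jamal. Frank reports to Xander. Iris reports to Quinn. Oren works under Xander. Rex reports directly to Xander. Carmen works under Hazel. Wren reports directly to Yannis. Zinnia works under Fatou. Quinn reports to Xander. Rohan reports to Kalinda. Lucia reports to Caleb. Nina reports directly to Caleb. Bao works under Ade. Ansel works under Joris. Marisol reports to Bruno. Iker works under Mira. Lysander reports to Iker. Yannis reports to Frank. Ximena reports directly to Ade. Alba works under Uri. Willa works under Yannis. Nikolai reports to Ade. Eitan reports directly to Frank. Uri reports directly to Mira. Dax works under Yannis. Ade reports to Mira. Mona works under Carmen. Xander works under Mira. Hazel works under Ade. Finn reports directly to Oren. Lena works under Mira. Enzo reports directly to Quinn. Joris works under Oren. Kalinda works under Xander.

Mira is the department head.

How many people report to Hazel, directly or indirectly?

2

Hazel directly manages Carmen. Under Carmen: Mona (1). That's 2 in total.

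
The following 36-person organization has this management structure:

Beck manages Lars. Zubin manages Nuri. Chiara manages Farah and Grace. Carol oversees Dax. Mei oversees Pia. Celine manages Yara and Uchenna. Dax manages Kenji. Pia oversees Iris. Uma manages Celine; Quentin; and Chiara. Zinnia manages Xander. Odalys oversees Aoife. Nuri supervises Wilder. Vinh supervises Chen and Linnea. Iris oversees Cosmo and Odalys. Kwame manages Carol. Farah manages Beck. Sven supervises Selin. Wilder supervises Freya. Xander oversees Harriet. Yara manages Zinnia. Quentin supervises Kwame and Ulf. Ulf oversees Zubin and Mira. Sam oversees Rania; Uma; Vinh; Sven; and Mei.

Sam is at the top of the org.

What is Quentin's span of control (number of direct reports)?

Quentin directly manages Ulf, Kwame. That is 2 direct reports.

2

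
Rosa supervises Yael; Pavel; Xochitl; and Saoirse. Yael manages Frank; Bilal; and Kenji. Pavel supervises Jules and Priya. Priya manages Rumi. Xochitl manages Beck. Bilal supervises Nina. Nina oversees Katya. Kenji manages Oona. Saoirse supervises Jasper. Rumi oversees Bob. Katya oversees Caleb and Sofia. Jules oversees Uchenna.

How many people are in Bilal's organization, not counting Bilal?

4

Bilal directly manages Nina. Under Nina: Katya, Sofia, Caleb (3). That's 4 in total.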